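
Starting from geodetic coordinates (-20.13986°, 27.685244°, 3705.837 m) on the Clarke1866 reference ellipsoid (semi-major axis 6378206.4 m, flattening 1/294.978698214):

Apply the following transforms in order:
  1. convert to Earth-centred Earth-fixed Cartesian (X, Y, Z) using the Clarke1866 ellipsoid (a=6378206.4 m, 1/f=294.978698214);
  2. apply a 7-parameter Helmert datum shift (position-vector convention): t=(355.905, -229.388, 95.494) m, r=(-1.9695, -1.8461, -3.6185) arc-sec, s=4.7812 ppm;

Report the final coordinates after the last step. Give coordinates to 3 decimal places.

start: φ=-20.139860°, λ=27.685244°, h=3705.837 m
→ ECEF (a=6378206.400, f=1/294.978698214): X=5307849.9248, Y=2784939.9658, Z=-2183385.9224
→ Helmert 7p (PV): X=5308299.6058, Y=2784609.9292, Z=-2183279.9532

X=5308299.606 m, Y=2784609.929 m, Z=-2183279.953 m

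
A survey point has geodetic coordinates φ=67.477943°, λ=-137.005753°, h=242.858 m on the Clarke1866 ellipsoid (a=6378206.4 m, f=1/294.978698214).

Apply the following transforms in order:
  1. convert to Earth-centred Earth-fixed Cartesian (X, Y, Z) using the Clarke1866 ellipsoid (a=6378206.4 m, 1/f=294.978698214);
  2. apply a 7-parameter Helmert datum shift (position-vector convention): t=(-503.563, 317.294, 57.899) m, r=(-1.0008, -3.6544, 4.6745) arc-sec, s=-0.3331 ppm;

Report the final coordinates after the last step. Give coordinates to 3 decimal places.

X=-1792759.028 m, Y=-1670602.047 m, Z=5869104.140 m

start: φ=67.477943°, λ=-137.005753°, h=242.858 m
→ ECEF (a=6378206.400, f=1/294.978698214): X=-1792189.9462, Y=-1670907.7588, Z=5869071.8405
→ Helmert 7p (PV): X=-1792759.0276, Y=-1670602.0471, Z=5869104.1395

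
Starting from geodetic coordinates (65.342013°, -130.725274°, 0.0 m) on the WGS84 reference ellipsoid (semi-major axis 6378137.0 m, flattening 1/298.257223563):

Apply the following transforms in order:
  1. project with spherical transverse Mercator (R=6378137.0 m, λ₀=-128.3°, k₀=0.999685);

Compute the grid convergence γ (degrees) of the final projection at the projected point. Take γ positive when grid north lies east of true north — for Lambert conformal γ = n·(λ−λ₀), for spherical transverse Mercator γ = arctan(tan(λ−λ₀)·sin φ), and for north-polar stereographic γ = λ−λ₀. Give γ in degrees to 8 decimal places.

-2.20435288

start: φ=65.342013°, λ=-130.725274°, h=0.000 m
→ into tm (λ₀=-128.3°): φ=65.34201300°, λ−λ₀=-2.42527400°
convergence γ = -2.20435288°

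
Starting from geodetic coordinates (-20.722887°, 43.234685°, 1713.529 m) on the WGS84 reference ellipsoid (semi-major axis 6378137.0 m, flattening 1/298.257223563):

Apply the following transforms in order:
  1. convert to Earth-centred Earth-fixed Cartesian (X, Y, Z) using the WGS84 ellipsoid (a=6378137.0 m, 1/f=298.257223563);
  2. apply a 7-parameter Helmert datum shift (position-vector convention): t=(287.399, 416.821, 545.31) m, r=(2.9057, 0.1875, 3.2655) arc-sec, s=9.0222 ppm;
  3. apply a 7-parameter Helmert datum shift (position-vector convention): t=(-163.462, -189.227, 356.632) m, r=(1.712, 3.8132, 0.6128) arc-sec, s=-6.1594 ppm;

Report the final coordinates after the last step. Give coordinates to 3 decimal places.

start: φ=-20.722887°, λ=43.234685°, h=1713.529 m
→ ECEF (a=6378137.000, f=1/298.257223563): X=4349171.7671, Y=4089101.5493, Z=-2243332.0359
→ Helmert 7p (PV): X=4349431.6284, Y=4089655.7205, Z=-2242753.3146
→ Helmert 7p (PV): X=4349187.7651, Y=4089472.8403, Z=-2242429.3317

X=4349187.765 m, Y=4089472.840 m, Z=-2242429.332 m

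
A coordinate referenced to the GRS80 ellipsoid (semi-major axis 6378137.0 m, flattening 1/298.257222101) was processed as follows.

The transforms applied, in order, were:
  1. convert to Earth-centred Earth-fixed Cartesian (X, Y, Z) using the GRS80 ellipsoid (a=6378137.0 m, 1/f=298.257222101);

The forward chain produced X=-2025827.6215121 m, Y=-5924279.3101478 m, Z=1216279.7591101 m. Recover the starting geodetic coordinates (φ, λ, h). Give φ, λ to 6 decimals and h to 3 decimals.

start: X=-2025827.6215, Y=-5924279.3101, Z=1216279.7591 m
→ geod (Bowring, a=6378137.000): φ=11.06564500°, λ=-108.87829900°, h=763.2290 m

φ=11.065645°, λ=-108.878299°, h=763.229 m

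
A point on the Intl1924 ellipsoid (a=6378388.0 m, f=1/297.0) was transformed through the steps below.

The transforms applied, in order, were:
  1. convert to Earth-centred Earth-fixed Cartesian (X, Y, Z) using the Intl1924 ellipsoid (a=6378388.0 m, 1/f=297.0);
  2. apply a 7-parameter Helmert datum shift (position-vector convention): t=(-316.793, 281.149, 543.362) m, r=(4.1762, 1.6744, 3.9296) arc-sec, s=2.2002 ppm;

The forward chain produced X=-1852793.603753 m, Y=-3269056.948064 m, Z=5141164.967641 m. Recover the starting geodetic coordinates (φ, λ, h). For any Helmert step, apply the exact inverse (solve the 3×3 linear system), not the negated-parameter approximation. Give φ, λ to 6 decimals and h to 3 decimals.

start: X=-1852793.6038, Y=-3269056.9481, Z=5141164.9676 m
→ Helmert⁻¹: X=-1852576.7475, Y=-3269191.5281, Z=5140661.4472
→ geod (Bowring, a=6378388.000): φ=54.01856900°, λ=-119.53924500°, h=3212.2540 m

φ=54.018569°, λ=-119.539245°, h=3212.254 m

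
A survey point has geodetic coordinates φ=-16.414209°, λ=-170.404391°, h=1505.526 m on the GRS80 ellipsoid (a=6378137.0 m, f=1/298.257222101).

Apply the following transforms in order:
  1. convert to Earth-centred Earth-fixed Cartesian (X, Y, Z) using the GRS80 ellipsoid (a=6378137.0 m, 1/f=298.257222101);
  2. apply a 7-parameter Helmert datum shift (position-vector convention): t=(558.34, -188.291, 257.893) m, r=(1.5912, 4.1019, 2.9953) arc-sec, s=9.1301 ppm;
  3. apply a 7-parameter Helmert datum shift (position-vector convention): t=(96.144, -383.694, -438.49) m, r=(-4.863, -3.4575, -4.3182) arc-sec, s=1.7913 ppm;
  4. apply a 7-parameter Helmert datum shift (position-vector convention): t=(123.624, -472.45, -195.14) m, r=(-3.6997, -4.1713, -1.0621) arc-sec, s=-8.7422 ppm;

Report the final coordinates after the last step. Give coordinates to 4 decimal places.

X=-6034841.6704 m, Y=-1021411.2622 m, Z=-1791616.7741 m

start: φ=-16.414209°, λ=-170.404391°, h=1505.526 m
→ ECEF (a=6378137.000, f=1/298.257222101): X=-6035625.4384, Y=-1020373.8494, Z=-1791168.4589
→ Helmert 7p (PV): X=-6035143.0072, Y=-1020645.2865, Z=-1790814.7621
→ Helmert 7p (PV): X=-6035049.0229, Y=-1020946.6827, Z=-1791333.5605
→ Helmert 7p (PV): X=-6034841.6704, Y=-1021411.2622, Z=-1791616.7741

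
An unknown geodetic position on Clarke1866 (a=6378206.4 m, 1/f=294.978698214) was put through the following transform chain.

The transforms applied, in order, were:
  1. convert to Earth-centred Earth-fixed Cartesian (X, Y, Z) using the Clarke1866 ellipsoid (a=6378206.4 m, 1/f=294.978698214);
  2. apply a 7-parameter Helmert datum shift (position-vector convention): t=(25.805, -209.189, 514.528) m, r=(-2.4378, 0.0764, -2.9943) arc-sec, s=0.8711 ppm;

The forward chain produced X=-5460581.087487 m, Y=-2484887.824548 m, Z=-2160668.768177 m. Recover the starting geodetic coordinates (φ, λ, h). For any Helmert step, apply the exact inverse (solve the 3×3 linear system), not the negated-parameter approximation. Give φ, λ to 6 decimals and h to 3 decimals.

start: X=-5460581.0875, Y=-2484887.8245, Z=-2160668.7682 m
→ Helmert⁻¹: X=-5460565.2650, Y=-2484730.1980, Z=-2161212.8027
→ geod (Bowring, a=6378206.400): φ=-19.93563100°, λ=-155.53296100°, h=1003.8710 m

φ=-19.935631°, λ=-155.532961°, h=1003.871 m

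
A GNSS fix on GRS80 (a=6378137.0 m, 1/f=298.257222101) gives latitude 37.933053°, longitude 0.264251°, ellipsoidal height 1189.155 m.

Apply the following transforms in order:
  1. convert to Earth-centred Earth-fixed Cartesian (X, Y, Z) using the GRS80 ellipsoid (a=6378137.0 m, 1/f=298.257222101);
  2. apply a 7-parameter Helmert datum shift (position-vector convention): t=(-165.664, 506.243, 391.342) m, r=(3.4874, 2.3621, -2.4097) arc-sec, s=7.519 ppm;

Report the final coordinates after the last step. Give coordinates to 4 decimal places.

start: φ=37.933053°, λ=0.264251°, h=1189.155 m
→ ECEF (a=6378137.000, f=1/298.257222101): X=5037885.1215, Y=23235.1428, Z=3900316.7376
→ Helmert 7p (PV): X=5037802.2747, Y=23616.7600, Z=3900680.1057

X=5037802.2747 m, Y=23616.7600 m, Z=3900680.1057 m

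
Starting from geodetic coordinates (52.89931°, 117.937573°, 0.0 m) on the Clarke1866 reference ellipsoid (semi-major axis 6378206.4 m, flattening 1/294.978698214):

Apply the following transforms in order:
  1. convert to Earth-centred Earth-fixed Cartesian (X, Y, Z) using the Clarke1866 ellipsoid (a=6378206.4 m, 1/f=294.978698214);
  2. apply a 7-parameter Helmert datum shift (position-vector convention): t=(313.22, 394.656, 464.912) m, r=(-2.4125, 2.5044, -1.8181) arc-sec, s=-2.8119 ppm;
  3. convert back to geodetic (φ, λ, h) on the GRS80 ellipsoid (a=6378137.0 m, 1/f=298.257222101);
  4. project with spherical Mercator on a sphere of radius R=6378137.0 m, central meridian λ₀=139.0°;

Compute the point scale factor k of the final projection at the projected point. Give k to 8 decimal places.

1.65772871

start: φ=52.899310°, λ=117.937573°, h=0.000 m
→ ECEF (a=6378206.400, f=1/294.978698214): X=-1806457.4955, Y=3406400.9157, Z=5063588.6867
→ Helmert 7p (PV): X=-1806047.6903, Y=3406861.1402, Z=5064021.4522
→ geod (Bowring, a=6378137.000): φ=52.89805857°, λ=117.92898948°, h=392.8790 m
→ into merc (λ₀=139.0°): φ=52.89805857°, λ−λ₀=-21.07101052°
scale k = 1.65772871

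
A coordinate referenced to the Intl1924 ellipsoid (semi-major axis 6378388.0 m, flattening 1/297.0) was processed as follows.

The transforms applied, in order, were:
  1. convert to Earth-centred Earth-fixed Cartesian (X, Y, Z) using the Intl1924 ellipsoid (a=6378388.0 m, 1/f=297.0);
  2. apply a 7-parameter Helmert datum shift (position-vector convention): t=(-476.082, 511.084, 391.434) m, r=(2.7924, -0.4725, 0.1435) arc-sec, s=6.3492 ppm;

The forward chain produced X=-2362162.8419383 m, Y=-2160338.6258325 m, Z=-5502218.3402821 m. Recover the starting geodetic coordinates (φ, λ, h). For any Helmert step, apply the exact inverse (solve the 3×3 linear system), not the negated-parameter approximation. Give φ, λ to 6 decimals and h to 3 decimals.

φ=-59.978870°, λ=-137.541932°, h=3605.844 m

start: X=-2362162.8419, Y=-2160338.6258, Z=-5502218.3403 m
→ Helmert⁻¹: X=-2361685.8735, Y=-2160908.8403, Z=-5502540.1731
→ geod (Bowring, a=6378388.000): φ=-59.97887000°, λ=-137.54193200°, h=3605.8440 m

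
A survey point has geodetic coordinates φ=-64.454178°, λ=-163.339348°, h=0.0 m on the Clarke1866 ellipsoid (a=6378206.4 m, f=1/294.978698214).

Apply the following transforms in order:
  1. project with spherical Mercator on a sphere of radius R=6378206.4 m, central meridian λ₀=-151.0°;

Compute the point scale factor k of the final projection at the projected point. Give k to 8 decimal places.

start: φ=-64.454178°, λ=-163.339348°, h=0.000 m
→ into merc (λ₀=-151.0°): φ=-64.45417800°, λ−λ₀=-12.33934800°
scale k = 2.31893308

2.31893308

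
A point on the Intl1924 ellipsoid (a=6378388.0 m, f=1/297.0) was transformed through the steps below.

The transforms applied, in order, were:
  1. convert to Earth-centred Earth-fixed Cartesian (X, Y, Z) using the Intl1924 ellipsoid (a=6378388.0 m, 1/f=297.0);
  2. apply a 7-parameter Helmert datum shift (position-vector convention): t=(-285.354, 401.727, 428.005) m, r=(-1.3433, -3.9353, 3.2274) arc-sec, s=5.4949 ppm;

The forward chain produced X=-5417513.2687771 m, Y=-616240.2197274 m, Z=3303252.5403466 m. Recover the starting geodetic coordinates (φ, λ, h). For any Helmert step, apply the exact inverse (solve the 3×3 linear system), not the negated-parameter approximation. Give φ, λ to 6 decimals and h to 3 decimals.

φ=31.379053°, λ=-173.506582°, h=1942.830 m

start: X=-5417513.2688, Y=-616240.2197, Z=3303252.5403 m
→ Helmert⁻¹: X=-5417144.7796, Y=-616575.3071, Z=3302905.7243
→ geod (Bowring, a=6378388.000): φ=31.37905300°, λ=-173.50658200°, h=1942.8300 m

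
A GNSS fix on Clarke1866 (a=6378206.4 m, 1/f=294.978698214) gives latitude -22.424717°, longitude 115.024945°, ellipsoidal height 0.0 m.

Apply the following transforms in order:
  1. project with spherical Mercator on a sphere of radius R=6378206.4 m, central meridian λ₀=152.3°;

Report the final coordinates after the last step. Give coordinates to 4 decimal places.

start: φ=-22.424717°, λ=115.024945°, h=0.000 m
→ merc (R=6378206.4, λ₀=152.3°): E=-4149485.2916, N=-2562622.4453

E=-4149485.2916 m, N=-2562622.4453 m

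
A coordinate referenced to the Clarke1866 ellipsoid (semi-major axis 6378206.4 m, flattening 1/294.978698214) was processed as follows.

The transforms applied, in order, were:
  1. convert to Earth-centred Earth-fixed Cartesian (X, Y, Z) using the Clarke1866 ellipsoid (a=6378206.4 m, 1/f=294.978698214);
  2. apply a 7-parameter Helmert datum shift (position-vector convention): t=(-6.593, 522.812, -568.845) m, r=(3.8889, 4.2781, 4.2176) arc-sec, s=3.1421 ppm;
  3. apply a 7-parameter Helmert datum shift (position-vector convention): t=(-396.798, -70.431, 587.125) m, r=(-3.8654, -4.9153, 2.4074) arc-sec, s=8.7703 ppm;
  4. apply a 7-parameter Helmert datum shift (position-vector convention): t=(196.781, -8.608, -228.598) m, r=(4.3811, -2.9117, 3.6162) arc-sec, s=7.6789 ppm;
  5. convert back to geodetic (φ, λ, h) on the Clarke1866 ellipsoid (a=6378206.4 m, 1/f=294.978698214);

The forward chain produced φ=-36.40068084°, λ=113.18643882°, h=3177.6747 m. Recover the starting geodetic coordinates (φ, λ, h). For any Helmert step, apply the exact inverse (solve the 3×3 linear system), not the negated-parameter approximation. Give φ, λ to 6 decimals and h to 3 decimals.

φ=-36.402513°, λ=113.184441°, h=2534.455 m

start: φ=-36.400681°, λ=113.186439°, h=3177.675 m
→ ECEF (a=6378206.400, f=1/294.978698214): X=-2024696.3265, Y=4727060.1200, Z=-3765763.9625
→ Helmert⁻¹: X=-2024847.8420, Y=4726987.9473, Z=-3765578.2682
→ Helmert⁻¹: X=-2024467.8610, Y=4727111.1241, Z=-3765995.5339
→ Helmert⁻¹: X=-2024280.1604, Y=4726543.8569, Z=-3765545.9567
→ geod (Bowring, a=6378206.400): φ=-36.40251300°, λ=113.18444100°, h=2534.4550 m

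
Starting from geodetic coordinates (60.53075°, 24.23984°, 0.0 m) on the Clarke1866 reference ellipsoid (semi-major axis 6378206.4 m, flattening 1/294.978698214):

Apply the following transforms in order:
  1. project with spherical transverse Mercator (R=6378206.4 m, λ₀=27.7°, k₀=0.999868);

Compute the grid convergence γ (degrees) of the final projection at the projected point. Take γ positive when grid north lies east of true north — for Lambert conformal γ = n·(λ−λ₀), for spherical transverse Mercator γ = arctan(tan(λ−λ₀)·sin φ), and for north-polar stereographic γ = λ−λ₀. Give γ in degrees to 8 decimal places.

start: φ=60.530750°, λ=24.239840°, h=0.000 m
→ into tm (λ₀=27.7°): φ=60.53075000°, λ−λ₀=-3.46016000°
convergence γ = -3.01337015°

-3.01337015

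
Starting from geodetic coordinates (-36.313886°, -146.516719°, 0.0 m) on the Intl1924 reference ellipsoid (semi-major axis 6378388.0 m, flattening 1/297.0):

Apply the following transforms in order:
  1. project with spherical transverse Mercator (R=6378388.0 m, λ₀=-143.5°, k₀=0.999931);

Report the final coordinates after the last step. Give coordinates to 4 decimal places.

E=-270627.6144 m, N=-4046544.8723 m

start: φ=-36.313886°, λ=-146.516719°, h=0.000 m
→ tm (R=6378388.0, λ₀=-143.5°): E=-270627.6144, N=-4046544.8723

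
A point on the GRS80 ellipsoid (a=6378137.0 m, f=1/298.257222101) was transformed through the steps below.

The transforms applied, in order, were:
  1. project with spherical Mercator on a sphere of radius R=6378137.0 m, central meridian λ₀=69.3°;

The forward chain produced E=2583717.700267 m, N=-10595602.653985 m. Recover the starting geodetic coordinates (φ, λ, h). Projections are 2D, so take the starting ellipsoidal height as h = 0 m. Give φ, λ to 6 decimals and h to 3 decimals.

start: E=2583717.7003, N=-10595602.6540 m
→ merc⁻¹: φ=-68.49471000°, λ=92.50993100°

φ=-68.494710°, λ=92.509931°, h=0.000 m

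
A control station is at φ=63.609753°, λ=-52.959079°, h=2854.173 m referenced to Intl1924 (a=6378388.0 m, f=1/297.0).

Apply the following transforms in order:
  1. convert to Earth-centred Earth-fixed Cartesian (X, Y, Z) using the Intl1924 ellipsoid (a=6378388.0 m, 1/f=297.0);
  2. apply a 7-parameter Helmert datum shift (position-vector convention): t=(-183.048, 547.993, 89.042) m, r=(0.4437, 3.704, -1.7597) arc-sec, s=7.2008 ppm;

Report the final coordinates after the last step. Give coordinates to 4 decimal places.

start: φ=63.609753°, λ=-52.959079°, h=2854.173 m
→ ECEF (a=6378388.000, f=1/297.0): X=1713201.6214, Y=-2270120.1776, Z=5693195.2170
→ Helmert 7p (PV): X=1713113.7790, Y=-2269615.3940, Z=5693289.6062

X=1713113.7790 m, Y=-2269615.3940 m, Z=5693289.6062 m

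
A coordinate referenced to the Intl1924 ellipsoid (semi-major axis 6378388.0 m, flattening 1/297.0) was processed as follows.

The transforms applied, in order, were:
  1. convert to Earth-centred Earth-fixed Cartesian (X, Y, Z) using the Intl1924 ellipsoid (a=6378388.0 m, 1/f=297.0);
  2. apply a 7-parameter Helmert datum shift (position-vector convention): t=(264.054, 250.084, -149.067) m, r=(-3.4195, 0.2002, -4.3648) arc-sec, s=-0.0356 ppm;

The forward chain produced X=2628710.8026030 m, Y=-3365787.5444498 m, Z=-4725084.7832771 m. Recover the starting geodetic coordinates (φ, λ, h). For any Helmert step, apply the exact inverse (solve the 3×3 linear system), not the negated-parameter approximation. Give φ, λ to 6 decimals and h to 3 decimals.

φ=-48.083484°, λ=-52.012788°, h=2443.196 m

start: X=2628710.8026, Y=-3365787.5444, Z=-4725084.7833 m
→ Helmert⁻¹: X=2628522.6546, Y=-3365903.7939, Z=-4724989.1339
→ geod (Bowring, a=6378388.000): φ=-48.08348400°, λ=-52.01278800°, h=2443.1960 m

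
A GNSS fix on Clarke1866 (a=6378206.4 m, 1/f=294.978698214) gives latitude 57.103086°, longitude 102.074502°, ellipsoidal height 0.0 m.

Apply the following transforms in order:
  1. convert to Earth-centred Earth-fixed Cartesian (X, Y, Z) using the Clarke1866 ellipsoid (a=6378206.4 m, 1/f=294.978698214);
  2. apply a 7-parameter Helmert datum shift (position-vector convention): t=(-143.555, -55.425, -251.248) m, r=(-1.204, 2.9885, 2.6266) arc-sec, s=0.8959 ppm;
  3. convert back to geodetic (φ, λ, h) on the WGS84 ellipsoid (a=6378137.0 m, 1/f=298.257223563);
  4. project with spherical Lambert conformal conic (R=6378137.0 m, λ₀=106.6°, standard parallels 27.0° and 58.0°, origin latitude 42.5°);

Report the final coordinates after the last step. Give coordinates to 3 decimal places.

start: φ=57.103086°, λ=102.074502°, h=0.000 m
→ ECEF (a=6378206.400, f=1/294.978698214): X=-726386.3463, Y=3395661.7321, Z=5331943.3057
→ Helmert 7p (PV): X=-726496.5401, Y=3395631.2228, Z=5331687.5380
→ geod (Bowring, a=6378137.000): φ=57.09993829°, λ=102.07638527°, h=-316.5937 m
→ lcc (R=6378137.0, λ₀=106.6°): E=-272116.9436, N=1589012.6248

E=-272116.944 m, N=1589012.625 m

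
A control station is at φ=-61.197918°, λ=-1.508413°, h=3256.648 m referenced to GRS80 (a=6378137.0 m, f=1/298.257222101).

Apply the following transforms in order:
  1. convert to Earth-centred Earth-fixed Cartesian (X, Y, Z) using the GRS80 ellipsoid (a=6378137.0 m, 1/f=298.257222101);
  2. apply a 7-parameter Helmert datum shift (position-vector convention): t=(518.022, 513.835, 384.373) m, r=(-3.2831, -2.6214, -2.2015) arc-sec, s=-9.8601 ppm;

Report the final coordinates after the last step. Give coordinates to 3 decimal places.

X=3081881.129 m, Y=-80746.945 m, Z=-5568375.368 m

start: φ=-61.197918°, λ=-1.508413°, h=3256.648 m
→ ECEF (a=6378137.000, f=1/298.257222101): X=3081323.5821, Y=-81140.0544, Z=-5568855.1016
→ Helmert 7p (PV): X=3081881.1293, Y=-80746.9447, Z=-5568375.3678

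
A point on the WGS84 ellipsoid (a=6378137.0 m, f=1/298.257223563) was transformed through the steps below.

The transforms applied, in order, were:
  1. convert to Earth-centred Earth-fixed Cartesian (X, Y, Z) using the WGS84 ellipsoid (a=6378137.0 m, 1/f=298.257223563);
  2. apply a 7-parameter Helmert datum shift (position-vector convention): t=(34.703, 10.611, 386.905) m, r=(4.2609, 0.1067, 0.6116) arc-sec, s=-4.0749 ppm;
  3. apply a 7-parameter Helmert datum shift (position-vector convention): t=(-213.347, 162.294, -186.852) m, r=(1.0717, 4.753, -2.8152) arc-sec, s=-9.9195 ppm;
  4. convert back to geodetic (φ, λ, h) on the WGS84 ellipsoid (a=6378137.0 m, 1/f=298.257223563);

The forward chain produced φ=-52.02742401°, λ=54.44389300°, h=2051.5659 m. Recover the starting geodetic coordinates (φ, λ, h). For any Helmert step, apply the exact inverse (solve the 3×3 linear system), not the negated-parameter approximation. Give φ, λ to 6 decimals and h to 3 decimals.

start: φ=-52.027424°, λ=54.443893°, h=2051.566 m
→ ECEF (a=6378137.000, f=1/298.257223563): X=2287514.6478, Y=3200343.5782, Z=-5006298.6620
→ Helmert⁻¹: X=2287822.3672, Y=3200218.2435, Z=-5006125.3774
→ Helmert⁻¹: X=2287809.0653, Y=3200110.4660, Z=-5006597.6061
→ geod (Bowring, a=6378137.000): φ=-52.02920700°, λ=54.43843000°, h=2275.8910 m

φ=-52.029207°, λ=54.438430°, h=2275.891 m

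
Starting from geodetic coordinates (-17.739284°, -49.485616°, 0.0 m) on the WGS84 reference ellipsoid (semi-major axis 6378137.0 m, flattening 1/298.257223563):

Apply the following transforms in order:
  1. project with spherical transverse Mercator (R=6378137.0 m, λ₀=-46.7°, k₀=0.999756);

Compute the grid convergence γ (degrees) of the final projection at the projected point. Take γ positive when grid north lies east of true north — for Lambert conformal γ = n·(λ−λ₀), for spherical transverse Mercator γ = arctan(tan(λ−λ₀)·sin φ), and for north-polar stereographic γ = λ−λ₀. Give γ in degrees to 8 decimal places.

0.84934581

start: φ=-17.739284°, λ=-49.485616°, h=0.000 m
→ into tm (λ₀=-46.7°): φ=-17.73928400°, λ−λ₀=-2.78561600°
convergence γ = 0.84934581°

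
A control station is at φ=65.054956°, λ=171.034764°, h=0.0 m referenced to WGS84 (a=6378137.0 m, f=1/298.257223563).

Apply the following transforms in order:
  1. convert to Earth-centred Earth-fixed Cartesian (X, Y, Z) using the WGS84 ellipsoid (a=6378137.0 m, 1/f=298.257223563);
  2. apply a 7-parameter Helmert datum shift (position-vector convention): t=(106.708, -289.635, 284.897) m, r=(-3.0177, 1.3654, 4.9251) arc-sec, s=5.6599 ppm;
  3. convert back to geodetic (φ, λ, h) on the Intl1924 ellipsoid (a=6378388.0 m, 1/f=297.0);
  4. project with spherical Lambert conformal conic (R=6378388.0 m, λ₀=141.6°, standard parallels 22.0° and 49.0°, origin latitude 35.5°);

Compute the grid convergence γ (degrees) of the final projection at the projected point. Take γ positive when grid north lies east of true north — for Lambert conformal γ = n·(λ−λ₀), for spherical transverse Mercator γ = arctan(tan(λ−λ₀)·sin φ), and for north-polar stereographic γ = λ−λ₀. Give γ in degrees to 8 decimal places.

17.25877743

start: φ=65.054956°, λ=171.034764°, h=0.000 m
→ ECEF (a=6378137.000, f=1/298.257223563): X=-2664450.4580, Y=420350.4537, Z=5760296.6490
→ Helmert 7p (PV): X=-2664330.7361, Y=420083.8518, Z=5760625.6367
→ geod (Bowring, a=6378388.000): φ=65.05812792°, λ=171.03996174°, h=54.9856 m
→ into lcc (λ₀=141.6°): φ=65.05812792°, λ−λ₀=29.43996174°
convergence γ = 17.25877743°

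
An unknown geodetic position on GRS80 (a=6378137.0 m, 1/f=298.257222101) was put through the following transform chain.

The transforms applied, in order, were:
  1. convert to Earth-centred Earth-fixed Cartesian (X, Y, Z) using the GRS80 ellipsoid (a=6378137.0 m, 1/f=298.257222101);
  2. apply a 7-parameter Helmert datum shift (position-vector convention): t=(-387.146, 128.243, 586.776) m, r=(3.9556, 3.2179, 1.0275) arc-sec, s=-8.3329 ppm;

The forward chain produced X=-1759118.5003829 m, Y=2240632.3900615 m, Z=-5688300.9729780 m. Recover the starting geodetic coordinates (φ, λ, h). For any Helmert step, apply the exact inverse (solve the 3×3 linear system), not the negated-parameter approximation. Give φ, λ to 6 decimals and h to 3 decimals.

φ=-63.558769°, λ=128.130560°, h=1141.666 m

start: X=-1759118.5004, Y=2240632.3901, Z=-5688300.9730 m
→ Helmert⁻¹: X=-1758646.0961, Y=2240422.4780, Z=-5689005.5559
→ geod (Bowring, a=6378137.000): φ=-63.55876900°, λ=128.13056000°, h=1141.6660 m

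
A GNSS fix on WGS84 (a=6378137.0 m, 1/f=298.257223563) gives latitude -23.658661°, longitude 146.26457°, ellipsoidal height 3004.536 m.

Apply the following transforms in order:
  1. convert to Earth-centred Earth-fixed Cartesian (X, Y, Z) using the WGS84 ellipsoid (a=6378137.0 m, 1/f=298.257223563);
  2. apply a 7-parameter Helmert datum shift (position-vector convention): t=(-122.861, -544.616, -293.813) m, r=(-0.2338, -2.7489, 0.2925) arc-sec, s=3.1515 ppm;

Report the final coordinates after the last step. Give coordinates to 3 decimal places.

X=-4863346.832 m, Y=3247179.022 m, Z=-2545277.007 m

start: φ=-23.658661°, λ=146.264570°, h=3004.536 m
→ ECEF (a=6378137.000, f=1/298.257223563): X=-4863237.9553, Y=3247723.1842, Z=-2544906.6797
→ Helmert 7p (PV): X=-4863346.8321, Y=3247179.0223, Z=-2545277.0071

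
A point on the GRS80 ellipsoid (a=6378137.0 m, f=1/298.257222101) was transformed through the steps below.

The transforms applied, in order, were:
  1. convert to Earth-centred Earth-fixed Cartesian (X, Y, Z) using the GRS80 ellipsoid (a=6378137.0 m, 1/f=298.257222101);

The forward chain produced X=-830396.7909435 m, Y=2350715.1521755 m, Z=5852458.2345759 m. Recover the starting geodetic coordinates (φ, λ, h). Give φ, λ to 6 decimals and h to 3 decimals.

start: X=-830396.7909, Y=2350715.1522, Z=5852458.2346 m
→ geod (Bowring, a=6378137.000): φ=67.06500700°, λ=109.45591200°, h=1320.3610 m

φ=67.065007°, λ=109.455912°, h=1320.361 m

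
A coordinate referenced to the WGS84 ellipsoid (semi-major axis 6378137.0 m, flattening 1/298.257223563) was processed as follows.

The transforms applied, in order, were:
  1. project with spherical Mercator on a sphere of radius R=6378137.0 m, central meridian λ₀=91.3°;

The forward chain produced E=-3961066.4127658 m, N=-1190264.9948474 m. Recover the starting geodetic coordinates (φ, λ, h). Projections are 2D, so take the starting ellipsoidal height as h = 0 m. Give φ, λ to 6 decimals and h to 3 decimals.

φ=-10.630806°, λ=55.717135°, h=0.000 m

start: E=-3961066.4128, N=-1190264.9948 m
→ merc⁻¹: φ=-10.63080600°, λ=55.71713500°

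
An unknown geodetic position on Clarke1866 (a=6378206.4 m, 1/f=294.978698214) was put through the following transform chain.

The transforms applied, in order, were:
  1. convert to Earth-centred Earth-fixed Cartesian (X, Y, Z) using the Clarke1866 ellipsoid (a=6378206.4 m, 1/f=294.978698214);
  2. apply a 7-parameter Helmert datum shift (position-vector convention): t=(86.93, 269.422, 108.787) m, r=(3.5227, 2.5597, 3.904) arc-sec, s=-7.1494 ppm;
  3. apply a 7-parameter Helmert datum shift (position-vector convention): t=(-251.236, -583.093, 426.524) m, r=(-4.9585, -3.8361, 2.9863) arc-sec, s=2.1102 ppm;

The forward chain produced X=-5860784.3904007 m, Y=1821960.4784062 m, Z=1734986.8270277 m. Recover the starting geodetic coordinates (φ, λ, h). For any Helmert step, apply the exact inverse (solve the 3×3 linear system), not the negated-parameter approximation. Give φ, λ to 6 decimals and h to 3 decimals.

start: X=-5860784.3904, Y=1821960.4784, Z=1734986.8270 m
→ Helmert⁻¹: X=-5860462.1382, Y=1822582.8717, Z=1734709.4492
→ Helmert⁻¹: X=-5860577.9987, Y=1822467.0250, Z=1734509.2102
→ geod (Bowring, a=6378206.400): φ=15.88308300°, λ=162.72584600°, h=1196.4950 m

φ=15.883083°, λ=162.725846°, h=1196.495 m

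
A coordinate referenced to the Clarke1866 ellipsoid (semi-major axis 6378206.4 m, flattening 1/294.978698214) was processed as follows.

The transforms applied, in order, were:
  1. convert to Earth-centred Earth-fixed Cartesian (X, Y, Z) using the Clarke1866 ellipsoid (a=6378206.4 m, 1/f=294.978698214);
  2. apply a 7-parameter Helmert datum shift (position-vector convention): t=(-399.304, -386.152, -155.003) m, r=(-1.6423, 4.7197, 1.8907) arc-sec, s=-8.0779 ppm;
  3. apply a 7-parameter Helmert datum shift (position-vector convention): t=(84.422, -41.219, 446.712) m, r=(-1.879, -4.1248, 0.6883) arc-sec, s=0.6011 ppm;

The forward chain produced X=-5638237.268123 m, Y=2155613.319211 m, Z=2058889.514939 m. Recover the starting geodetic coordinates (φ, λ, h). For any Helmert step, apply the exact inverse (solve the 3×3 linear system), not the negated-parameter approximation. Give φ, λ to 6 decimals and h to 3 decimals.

φ=18.951151°, λ=159.071882°, h=1604.493 m

start: X=-5638237.2681, Y=2155613.3192, Z=2058889.5149 m
→ Helmert⁻¹: X=-5638269.9410, Y=2155653.3043, Z=2058573.9547
→ Helmert⁻¹: X=-5637943.5212, Y=2156092.1612, Z=2058633.7490
→ geod (Bowring, a=6378206.400): φ=18.95115100°, λ=159.07188200°, h=1604.4930 m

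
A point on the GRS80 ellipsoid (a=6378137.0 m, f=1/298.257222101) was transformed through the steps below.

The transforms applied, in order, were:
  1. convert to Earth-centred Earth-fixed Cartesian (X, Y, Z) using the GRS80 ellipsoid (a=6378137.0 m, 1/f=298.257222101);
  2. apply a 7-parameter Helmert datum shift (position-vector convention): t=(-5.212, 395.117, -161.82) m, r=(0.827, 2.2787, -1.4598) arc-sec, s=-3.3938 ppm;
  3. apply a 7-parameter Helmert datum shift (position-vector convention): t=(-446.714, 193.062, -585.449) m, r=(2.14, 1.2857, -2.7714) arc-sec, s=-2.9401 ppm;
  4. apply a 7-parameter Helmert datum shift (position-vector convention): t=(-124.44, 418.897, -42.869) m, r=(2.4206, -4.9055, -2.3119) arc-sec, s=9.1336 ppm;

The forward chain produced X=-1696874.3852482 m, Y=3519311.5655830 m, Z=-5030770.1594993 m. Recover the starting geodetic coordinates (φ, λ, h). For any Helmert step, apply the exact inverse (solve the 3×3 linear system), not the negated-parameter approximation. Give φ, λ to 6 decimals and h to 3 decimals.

start: X=-1696874.3852, Y=3519311.5656, Z=-5030770.1595 m
→ Helmert⁻¹: X=-1696893.5303, Y=3518782.4722, Z=-5030682.2802
→ Helmert⁻¹: X=-1696467.7251, Y=3518524.7733, Z=-5030158.6994
→ Helmert⁻¹: X=-1696437.6002, Y=3518109.4224, Z=-5030046.7971
→ geod (Bowring, a=6378137.000): φ=-52.35730300°, λ=115.74343400°, h=3617.1890 m

φ=-52.357303°, λ=115.743434°, h=3617.189 m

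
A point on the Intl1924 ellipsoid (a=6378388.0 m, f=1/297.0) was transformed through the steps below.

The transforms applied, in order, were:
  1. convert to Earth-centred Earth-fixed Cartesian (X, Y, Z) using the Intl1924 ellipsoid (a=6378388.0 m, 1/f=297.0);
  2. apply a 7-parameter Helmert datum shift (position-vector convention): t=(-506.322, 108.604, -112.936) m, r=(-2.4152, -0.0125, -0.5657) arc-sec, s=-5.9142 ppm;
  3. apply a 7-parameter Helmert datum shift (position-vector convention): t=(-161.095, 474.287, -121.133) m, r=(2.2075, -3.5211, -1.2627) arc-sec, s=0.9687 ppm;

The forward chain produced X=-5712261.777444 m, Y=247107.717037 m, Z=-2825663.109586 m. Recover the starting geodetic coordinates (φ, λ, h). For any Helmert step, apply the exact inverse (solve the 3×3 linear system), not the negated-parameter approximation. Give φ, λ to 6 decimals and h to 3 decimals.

φ=-26.452407°, λ=177.529024°, h=2876.686 m

start: X=-5712261.7774, Y=247107.7170, Z=-2825663.1096 m
→ Helmert⁻¹: X=-5712144.8911, Y=246567.9842, Z=-2825444.3676
→ Helmert⁻¹: X=-5711673.1963, Y=246478.2556, Z=-2825344.9091
→ geod (Bowring, a=6378388.000): φ=-26.45240700°, λ=177.52902400°, h=2876.6860 m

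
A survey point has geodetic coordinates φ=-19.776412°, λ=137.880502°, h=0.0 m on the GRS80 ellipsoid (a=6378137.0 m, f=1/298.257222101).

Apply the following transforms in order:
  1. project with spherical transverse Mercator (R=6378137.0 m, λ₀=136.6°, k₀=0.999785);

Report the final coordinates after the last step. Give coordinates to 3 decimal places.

E=134117.326 m, N=-2201533.933 m

start: φ=-19.776412°, λ=137.880502°, h=0.000 m
→ tm (R=6378137.0, λ₀=136.6°): E=134117.3259, N=-2201533.9329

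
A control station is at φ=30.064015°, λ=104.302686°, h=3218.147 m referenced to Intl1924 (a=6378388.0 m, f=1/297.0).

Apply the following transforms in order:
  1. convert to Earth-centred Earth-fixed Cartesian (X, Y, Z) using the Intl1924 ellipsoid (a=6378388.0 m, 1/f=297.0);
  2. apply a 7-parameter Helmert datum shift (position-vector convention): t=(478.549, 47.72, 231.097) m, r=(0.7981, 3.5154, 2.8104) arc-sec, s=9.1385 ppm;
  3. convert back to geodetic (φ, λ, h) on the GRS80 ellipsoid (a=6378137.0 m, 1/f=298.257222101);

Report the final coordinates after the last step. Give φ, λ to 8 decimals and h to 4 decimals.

φ=30.06588620°, λ=104.29802540°, h=3558.1845 m

start: φ=30.064015°, λ=104.302686°, h=3218.147 m
→ ECEF (a=6378388.000, f=1/297.0): X=-1365594.3019, Y=5356390.7375, Z=3178175.3030
→ Helmert 7p (PV): X=-1365147.0484, Y=5356456.5028, Z=3178479.4436
→ geod (Bowring, a=6378137.000): φ=30.06588620°, λ=104.29802540°, h=3558.1845 m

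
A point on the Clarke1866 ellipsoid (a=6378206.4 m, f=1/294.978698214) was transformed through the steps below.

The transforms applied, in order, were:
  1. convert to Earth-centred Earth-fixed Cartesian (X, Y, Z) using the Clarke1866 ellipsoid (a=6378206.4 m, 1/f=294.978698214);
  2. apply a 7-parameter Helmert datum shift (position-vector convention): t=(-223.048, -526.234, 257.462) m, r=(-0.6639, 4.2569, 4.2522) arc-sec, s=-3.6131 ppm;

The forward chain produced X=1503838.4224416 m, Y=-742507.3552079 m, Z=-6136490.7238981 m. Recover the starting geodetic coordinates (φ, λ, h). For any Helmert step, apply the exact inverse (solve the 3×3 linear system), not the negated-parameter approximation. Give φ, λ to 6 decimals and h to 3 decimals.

start: X=1503838.4224, Y=-742507.3552, Z=-6136490.7239 m
→ Helmert⁻¹: X=1504178.2587, Y=-741995.0589, Z=-6136741.7036
→ geod (Bowring, a=6378206.400): φ=-74.81242800°, λ=-26.25663100°, h=3736.7720 m

φ=-74.812428°, λ=-26.256631°, h=3736.772 m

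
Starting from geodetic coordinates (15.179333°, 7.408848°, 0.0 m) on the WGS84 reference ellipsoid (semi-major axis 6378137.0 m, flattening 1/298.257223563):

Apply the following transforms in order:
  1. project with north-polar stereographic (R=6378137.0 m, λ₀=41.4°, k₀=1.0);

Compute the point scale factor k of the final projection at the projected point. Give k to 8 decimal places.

start: φ=15.179333°, λ=7.408848°, h=0.000 m
→ into stereo (λ₀=41.4°): φ=15.17933300°, λ−λ₀=-33.99115200°
scale k = 1.58498566

1.58498566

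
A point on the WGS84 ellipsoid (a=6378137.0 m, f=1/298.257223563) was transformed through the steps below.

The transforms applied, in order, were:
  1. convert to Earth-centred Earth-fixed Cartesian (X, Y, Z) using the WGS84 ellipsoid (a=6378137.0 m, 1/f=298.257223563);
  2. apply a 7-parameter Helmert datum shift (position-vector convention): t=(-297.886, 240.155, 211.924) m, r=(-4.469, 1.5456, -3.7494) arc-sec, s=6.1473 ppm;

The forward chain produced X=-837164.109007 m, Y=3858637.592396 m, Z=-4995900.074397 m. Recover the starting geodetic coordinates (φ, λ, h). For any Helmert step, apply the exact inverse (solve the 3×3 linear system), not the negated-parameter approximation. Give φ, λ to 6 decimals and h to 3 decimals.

start: X=-837164.1090, Y=3858637.5924, Z=-4995900.0744 m
→ Helmert⁻¹: X=-836893.7798, Y=3858466.7511, Z=-4996003.9583
→ geod (Bowring, a=6378137.000): φ=-51.86878300°, λ=102.23778300°, h=2799.9530 m

φ=-51.868783°, λ=102.237783°, h=2799.953 m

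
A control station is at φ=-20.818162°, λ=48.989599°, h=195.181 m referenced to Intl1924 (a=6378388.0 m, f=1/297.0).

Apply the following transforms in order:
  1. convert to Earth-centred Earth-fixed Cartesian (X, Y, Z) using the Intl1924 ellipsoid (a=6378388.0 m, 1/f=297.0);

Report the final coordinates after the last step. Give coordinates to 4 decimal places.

X=3913997.9439 m, Y=4500889.1527 m, Z=-2252686.3204 m

start: φ=-20.818162°, λ=48.989599°, h=195.181 m
→ ECEF (a=6378388.000, f=1/297.0): X=3913997.9439, Y=4500889.1527, Z=-2252686.3204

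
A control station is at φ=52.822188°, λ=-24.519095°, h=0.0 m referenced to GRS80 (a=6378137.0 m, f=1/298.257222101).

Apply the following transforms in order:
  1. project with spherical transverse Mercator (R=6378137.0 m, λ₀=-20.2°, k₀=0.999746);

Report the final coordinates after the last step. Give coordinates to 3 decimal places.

E=-290394.372 m, N=5887373.500 m

start: φ=52.822188°, λ=-24.519095°, h=0.000 m
→ tm (R=6378137.0, λ₀=-20.2°): E=-290394.3716, N=5887373.5005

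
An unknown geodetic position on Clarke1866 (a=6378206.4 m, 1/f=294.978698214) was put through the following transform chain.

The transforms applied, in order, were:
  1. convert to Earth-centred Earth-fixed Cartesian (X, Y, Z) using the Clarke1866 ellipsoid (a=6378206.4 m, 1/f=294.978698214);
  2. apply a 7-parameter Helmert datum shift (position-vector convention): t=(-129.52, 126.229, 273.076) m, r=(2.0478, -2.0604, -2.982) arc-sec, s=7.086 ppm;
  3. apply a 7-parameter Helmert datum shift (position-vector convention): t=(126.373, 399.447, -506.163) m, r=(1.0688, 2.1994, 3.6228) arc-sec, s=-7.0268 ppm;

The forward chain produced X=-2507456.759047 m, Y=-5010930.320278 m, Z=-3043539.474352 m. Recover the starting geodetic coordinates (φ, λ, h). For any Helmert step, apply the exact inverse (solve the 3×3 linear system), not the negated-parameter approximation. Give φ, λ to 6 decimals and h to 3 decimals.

φ=-28.668321°, λ=-116.580781°, h=3548.994 m

start: X=-2507456.7590, Y=-5010930.3203, Z=-3043539.4744 m
→ Helmert⁻¹: X=-2507656.3226, Y=-5011336.7053, Z=-3043055.4662
→ Helmert⁻¹: X=-2507466.9817, Y=-5011493.8873, Z=-3043232.1758
→ geod (Bowring, a=6378206.400): φ=-28.66832100°, λ=-116.58078100°, h=3548.9940 m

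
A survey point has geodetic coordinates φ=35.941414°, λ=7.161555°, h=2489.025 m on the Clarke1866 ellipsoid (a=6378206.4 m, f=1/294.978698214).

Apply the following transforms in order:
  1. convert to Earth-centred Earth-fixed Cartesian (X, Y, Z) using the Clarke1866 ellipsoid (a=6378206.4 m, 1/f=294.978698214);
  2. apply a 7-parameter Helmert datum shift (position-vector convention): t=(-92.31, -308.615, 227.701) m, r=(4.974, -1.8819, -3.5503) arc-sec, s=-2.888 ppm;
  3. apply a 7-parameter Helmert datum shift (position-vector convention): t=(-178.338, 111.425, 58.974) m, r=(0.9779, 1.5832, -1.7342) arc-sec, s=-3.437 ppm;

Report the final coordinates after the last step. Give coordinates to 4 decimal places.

X=5131314.1707 m, Y=644334.4925 m, Z=3724490.5773 m

start: φ=35.941414°, λ=7.161555°, h=2489.025 m
→ ECEF (a=6378206.400, f=1/294.978698214): X=5131606.1517, Y=644774.6943, Z=3724201.4235
→ Helmert 7p (PV): X=5131476.1413, Y=644286.0830, Z=3724480.7366
→ Helmert 7p (PV): X=5131314.1707, Y=644334.4925, Z=3724490.5773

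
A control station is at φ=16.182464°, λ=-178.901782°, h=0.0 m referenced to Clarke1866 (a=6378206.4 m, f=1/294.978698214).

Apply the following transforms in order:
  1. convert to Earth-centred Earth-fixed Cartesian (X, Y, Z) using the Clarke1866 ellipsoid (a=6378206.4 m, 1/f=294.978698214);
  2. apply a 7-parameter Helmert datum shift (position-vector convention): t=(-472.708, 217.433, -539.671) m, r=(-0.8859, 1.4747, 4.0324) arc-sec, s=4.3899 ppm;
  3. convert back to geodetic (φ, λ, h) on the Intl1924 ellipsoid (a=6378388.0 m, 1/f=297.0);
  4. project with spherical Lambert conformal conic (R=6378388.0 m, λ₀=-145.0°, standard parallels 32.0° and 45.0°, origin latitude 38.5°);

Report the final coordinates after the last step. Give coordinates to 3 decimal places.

E=-3781533.247 m, N=-1824378.300 m

start: φ=16.182464°, λ=-178.901782°, h=0.000 m
→ ECEF (a=6378206.400, f=1/294.978698214): X=-6125981.0050, Y=-117434.2454, Z=1766020.5714
→ Helmert 7p (PV): X=-6126465.6833, Y=-117329.5040, Z=1765532.9556
→ geod (Bowring, a=6378388.000): φ=16.17631014°, λ=-178.90284806°, h=134.6549 m
→ lcc (R=6378388.0, λ₀=-145.0°): E=-3781533.2470, N=-1824378.2997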